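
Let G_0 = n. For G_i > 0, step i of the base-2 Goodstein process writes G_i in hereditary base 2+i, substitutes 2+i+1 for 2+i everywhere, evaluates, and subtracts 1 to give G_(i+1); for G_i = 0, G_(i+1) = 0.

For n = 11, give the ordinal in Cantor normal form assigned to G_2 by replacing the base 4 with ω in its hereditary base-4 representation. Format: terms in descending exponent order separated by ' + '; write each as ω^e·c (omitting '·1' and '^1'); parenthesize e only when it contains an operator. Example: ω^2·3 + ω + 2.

ω^(ω + 1) + 3

i=0: 11 = 2^(2 + 1) + 2 + 1 (b=2); 2→3: 3^(3 + 1) + 3 + 1 = 85; 85−1 = 84
i=1: 84 = 3^(3 + 1) + 3 (b=3); 3→4: 4^(4 + 1) + 4 = 1028; 1028−1 = 1027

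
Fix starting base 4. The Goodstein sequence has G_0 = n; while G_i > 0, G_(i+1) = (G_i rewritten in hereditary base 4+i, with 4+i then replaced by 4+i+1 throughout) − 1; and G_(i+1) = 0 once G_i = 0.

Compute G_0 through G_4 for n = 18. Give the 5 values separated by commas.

base 4: 18 = 4^2 + 2; at 5: 5^2 + 2 = 27; next = 26
base 5: 26 = 5^2 + 1; at 6: 6^2 + 1 = 37; next = 36
base 6: 36 = 6^2; at 7: 7^2 = 49; next = 48
base 7: 48 = 6·7 + 6; at 8: 6·8 + 6 = 54; next = 53

18, 26, 36, 48, 53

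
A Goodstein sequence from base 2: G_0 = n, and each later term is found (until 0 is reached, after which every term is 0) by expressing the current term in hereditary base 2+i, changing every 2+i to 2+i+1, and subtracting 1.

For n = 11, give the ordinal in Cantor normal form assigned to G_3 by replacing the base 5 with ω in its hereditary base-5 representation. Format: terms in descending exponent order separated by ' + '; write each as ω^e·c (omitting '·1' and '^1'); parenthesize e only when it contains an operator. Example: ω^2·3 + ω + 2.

[0] 11 ≡ 2^(2 + 1) + 2 + 1 (base 2). Lift 3: 85. −1: 84.
[1] 84 ≡ 3^(3 + 1) + 3 (base 3). Lift 4: 1028. −1: 1027.
[2] 1027 ≡ 4^(4 + 1) + 3 (base 4). Lift 5: 15628. −1: 15627.
[3] 15627 ≡ 5^(5 + 1) + 2 (base 5). Lift 6: 279938. −1: 279937.

ω^(ω + 1) + 2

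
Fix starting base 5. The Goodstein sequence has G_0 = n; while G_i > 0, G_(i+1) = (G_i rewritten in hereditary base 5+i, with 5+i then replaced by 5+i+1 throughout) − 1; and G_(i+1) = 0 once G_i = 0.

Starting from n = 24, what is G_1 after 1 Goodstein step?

27

base 5: 24 = 4·5 + 4; at 6: 4·6 + 4 = 28; next = 27
base 6: 27 = 4·6 + 3; at 7: 4·7 + 3 = 31; next = 30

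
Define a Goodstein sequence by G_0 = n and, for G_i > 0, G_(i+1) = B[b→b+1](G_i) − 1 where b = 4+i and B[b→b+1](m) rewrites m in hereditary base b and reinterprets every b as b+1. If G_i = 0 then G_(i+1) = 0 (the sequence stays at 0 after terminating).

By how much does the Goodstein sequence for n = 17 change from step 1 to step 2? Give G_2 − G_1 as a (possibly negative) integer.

10

i=0: 17 = 4^2 + 1 (b=4); 4→5: 5^2 + 1 = 26; 26−1 = 25
i=1: 25 = 5^2 (b=5); 5→6: 6^2 = 36; 36−1 = 35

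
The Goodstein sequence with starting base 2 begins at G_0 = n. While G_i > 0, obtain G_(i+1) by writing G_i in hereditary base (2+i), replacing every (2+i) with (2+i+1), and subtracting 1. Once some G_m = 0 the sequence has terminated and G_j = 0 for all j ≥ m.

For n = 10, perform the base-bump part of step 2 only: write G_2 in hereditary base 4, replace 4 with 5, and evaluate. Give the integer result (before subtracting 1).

15626

G_0 = 10. HB_2(10) = 2^(2 + 1) + 2. Bump = 84. G_1 = 83.
G_1 = 83. HB_3(83) = 3^(3 + 1) + 2. Bump = 1026. G_2 = 1025.
G_2 = 1025. HB_4(1025) = 4^(4 + 1) + 1. Bump = 15626. G_3 = 15625.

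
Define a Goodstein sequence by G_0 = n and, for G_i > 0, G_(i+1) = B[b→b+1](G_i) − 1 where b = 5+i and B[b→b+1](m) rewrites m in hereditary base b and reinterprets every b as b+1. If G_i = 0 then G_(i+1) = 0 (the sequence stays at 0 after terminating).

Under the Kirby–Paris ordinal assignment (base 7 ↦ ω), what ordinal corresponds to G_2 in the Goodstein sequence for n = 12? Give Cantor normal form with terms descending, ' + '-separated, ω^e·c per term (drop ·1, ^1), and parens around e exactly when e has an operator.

(0) 12|_5 = 2·5 + 2 ↦ 2·6 + 2|_6 = 14 ⇒ 13
(1) 13|_6 = 2·6 + 1 ↦ 2·7 + 1|_7 = 15 ⇒ 14
(2) 14|_7 = 2·7 ↦ 2·8|_8 = 16 ⇒ 15

ω·2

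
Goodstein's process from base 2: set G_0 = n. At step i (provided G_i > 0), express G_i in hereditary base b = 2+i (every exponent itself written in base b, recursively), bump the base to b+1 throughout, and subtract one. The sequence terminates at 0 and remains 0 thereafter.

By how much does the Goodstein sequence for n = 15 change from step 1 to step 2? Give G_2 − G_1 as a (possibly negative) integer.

1172

base 2: 15 = 2^(2 + 1) + 2^2 + 2 + 1; at 3: 3^(3 + 1) + 3^3 + 3 + 1 = 112; next = 111
base 3: 111 = 3^(3 + 1) + 3^3 + 3; at 4: 4^(4 + 1) + 4^4 + 4 = 1284; next = 1283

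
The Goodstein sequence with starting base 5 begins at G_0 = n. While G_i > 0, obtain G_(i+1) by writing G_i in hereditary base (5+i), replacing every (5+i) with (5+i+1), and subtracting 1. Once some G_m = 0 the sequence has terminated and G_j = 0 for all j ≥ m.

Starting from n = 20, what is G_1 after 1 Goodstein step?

23

i=0: 20 = 4·5 (b=5); 5→6: 4·6 = 24; 24−1 = 23
i=1: 23 = 3·6 + 5 (b=6); 6→7: 3·7 + 5 = 26; 26−1 = 25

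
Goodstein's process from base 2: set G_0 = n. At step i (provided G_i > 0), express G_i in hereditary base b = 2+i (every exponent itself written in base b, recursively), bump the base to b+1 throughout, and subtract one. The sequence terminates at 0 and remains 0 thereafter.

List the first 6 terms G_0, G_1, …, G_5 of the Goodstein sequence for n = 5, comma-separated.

5 —HB2→ 2^2 + 1 —bump→ 3^3 + 1 = 28 —(−1)→ 27
27 —HB3→ 3^3 —bump→ 4^4 = 256 —(−1)→ 255
255 —HB4→ 3·4^3 + 3·4^2 + 3·4 + 3 —bump→ 3·5^3 + 3·5^2 + 3·5 + 3 = 468 —(−1)→ 467
467 —HB5→ 3·5^3 + 3·5^2 + 3·5 + 2 —bump→ 3·6^3 + 3·6^2 + 3·6 + 2 = 776 —(−1)→ 775
775 —HB6→ 3·6^3 + 3·6^2 + 3·6 + 1 —bump→ 3·7^3 + 3·7^2 + 3·7 + 1 = 1198 —(−1)→ 1197

5, 27, 255, 467, 775, 1197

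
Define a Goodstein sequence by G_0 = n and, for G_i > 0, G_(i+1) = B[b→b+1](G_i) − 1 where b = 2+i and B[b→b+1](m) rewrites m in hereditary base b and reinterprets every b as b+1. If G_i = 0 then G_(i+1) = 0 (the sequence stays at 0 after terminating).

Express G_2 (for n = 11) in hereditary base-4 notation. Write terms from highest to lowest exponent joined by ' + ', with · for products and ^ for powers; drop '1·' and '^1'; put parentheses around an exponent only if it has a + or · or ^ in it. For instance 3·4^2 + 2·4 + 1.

step 0: 11 = 2^(2 + 1) + 2 + 1; sub 3 for 2: 3^(3 + 1) + 3 + 1; = 85; G_1 = 85−1 = 84
step 1: 84 = 3^(3 + 1) + 3; sub 4 for 3: 4^(4 + 1) + 4; = 1028; G_2 = 1028−1 = 1027
step 2: 1027 = 4^(4 + 1) + 3; sub 5 for 4: 5^(5 + 1) + 3; = 15628; G_3 = 15628−1 = 15627

4^(4 + 1) + 3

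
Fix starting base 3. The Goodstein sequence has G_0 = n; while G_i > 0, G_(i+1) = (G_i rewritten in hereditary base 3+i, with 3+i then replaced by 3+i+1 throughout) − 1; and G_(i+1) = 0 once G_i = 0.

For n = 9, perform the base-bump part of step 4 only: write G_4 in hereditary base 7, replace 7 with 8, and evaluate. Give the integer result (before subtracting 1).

24

[0] 9 ≡ 3^2 (base 3). Lift 4: 16. −1: 15.
[1] 15 ≡ 3·4 + 3 (base 4). Lift 5: 18. −1: 17.
[2] 17 ≡ 3·5 + 2 (base 5). Lift 6: 20. −1: 19.
[3] 19 ≡ 3·6 + 1 (base 6). Lift 7: 22. −1: 21.
[4] 21 ≡ 3·7 (base 7). Lift 8: 24. −1: 23.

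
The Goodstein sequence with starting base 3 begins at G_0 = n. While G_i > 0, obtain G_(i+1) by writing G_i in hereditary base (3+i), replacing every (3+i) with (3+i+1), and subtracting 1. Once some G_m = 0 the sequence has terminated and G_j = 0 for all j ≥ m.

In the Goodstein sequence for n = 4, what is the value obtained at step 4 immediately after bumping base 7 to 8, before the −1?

(0) 4|_3 = 3 + 1 ↦ 4 + 1|_4 = 5 ⇒ 4
(1) 4|_4 = 4 ↦ 5|_5 = 5 ⇒ 4
(2) 4|_5 = 4 ↦ 4|_6 = 4 ⇒ 3
(3) 3|_6 = 3 ↦ 3|_7 = 3 ⇒ 2
(4) 2|_7 = 2 ↦ 2|_8 = 2 ⇒ 1

2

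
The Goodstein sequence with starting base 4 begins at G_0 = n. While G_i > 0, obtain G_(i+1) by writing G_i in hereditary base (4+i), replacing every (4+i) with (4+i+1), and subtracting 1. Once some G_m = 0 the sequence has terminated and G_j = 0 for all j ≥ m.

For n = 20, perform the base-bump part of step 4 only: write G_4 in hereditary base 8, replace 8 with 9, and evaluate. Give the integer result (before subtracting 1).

(0) 20|_4 = 4^2 + 4 ↦ 5^2 + 5|_5 = 30 ⇒ 29
(1) 29|_5 = 5^2 + 4 ↦ 6^2 + 4|_6 = 40 ⇒ 39
(2) 39|_6 = 6^2 + 3 ↦ 7^2 + 3|_7 = 52 ⇒ 51
(3) 51|_7 = 7^2 + 2 ↦ 8^2 + 2|_8 = 66 ⇒ 65
(4) 65|_8 = 8^2 + 1 ↦ 9^2 + 1|_9 = 82 ⇒ 81

82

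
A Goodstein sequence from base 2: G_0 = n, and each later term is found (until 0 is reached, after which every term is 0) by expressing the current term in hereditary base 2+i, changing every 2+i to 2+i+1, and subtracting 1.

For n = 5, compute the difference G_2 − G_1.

228

G_0 = 5. HB_2(5) = 2^2 + 1. Bump = 28. G_1 = 27.
G_1 = 27. HB_3(27) = 3^3. Bump = 256. G_2 = 255.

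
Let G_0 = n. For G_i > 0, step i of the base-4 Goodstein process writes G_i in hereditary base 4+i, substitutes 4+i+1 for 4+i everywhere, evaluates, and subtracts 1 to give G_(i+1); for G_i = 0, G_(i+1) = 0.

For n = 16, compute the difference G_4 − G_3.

[0] 16 ≡ 4^2 (base 4). Lift 5: 25. −1: 24.
[1] 24 ≡ 4·5 + 4 (base 5). Lift 6: 28. −1: 27.
[2] 27 ≡ 4·6 + 3 (base 6). Lift 7: 31. −1: 30.
[3] 30 ≡ 4·7 + 2 (base 7). Lift 8: 34. −1: 33.

3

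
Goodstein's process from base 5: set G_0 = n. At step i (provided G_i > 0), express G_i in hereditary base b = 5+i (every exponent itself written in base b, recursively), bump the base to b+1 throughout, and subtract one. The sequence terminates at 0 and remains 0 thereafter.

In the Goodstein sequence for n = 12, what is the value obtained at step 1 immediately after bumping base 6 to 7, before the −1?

15

[0] 12 ≡ 2·5 + 2 (base 5). Lift 6: 14. −1: 13.
[1] 13 ≡ 2·6 + 1 (base 6). Lift 7: 15. −1: 14.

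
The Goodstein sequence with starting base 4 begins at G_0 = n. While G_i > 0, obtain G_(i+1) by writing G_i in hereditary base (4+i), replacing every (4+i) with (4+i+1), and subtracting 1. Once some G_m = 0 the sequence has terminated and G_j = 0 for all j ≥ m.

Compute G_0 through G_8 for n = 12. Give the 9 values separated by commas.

[0] 12 ≡ 3·4 (base 4). Lift 5: 15. −1: 14.
[1] 14 ≡ 2·5 + 4 (base 5). Lift 6: 16. −1: 15.
[2] 15 ≡ 2·6 + 3 (base 6). Lift 7: 17. −1: 16.
[3] 16 ≡ 2·7 + 2 (base 7). Lift 8: 18. −1: 17.
[4] 17 ≡ 2·8 + 1 (base 8). Lift 9: 19. −1: 18.
[5] 18 ≡ 2·9 (base 9). Lift 10: 20. −1: 19.
[6] 19 ≡ 10 + 9 (base 10). Lift 11: 20. −1: 19.
[7] 19 ≡ 11 + 8 (base 11). Lift 12: 20. −1: 19.

12, 14, 15, 16, 17, 18, 19, 19, 19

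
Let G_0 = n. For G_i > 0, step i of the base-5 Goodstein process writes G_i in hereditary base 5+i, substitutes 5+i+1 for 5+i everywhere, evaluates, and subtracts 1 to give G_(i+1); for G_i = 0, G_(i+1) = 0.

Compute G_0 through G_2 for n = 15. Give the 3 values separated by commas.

15, 17, 18

G_0=15  [base 5] 3·5  →[5↦6]→  3·6 = 18  −1 ⇒ G_1=17
G_1=17  [base 6] 2·6 + 5  →[6↦7]→  2·7 + 5 = 19  −1 ⇒ G_2=18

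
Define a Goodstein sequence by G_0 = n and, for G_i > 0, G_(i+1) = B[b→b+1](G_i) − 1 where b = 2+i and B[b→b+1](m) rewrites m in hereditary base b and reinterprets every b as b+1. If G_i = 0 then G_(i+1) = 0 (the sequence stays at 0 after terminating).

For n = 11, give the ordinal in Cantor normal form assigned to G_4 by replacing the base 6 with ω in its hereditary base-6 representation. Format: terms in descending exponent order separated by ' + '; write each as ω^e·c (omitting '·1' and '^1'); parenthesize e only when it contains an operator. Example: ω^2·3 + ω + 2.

G_0=11  [base 2] 2^(2 + 1) + 2 + 1  →[2↦3]→  3^(3 + 1) + 3 + 1 = 85  −1 ⇒ G_1=84
G_1=84  [base 3] 3^(3 + 1) + 3  →[3↦4]→  4^(4 + 1) + 4 = 1028  −1 ⇒ G_2=1027
G_2=1027  [base 4] 4^(4 + 1) + 3  →[4↦5]→  5^(5 + 1) + 3 = 15628  −1 ⇒ G_3=15627
G_3=15627  [base 5] 5^(5 + 1) + 2  →[5↦6]→  6^(6 + 1) + 2 = 279938  −1 ⇒ G_4=279937
G_4=279937  [base 6] 6^(6 + 1) + 1  →[6↦7]→  7^(7 + 1) + 1 = 5764802  −1 ⇒ G_5=5764801

ω^(ω + 1) + 1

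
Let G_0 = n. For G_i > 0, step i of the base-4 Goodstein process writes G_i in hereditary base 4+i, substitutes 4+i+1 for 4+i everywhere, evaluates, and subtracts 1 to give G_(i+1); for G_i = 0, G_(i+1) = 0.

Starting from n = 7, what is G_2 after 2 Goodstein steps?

7

G_0 = 7. HB_4(7) = 4 + 3. Bump = 8. G_1 = 7.
G_1 = 7. HB_5(7) = 5 + 2. Bump = 8. G_2 = 7.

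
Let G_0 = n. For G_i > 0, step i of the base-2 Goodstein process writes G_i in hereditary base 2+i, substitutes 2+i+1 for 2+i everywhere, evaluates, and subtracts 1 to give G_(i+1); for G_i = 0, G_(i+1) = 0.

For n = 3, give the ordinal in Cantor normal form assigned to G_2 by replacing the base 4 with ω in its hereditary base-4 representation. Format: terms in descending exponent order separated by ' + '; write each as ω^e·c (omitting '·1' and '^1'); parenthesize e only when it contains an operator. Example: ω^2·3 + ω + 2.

(0) 3|_2 = 2 + 1 ↦ 3 + 1|_3 = 4 ⇒ 3
(1) 3|_3 = 3 ↦ 4|_4 = 4 ⇒ 3
(2) 3|_4 = 3 ↦ 3|_5 = 3 ⇒ 2

3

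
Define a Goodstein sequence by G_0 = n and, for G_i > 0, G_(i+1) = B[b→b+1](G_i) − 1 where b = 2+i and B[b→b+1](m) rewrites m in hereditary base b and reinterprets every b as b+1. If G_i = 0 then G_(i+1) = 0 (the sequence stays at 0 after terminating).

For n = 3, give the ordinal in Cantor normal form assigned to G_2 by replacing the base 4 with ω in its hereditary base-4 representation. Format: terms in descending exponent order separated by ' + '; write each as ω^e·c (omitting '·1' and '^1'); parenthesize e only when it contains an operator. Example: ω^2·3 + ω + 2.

3

G_0 = 3. HB_2(3) = 2 + 1. Bump = 4. G_1 = 3.
G_1 = 3. HB_3(3) = 3. Bump = 4. G_2 = 3.
G_2 = 3. HB_4(3) = 3. Bump = 3. G_3 = 2.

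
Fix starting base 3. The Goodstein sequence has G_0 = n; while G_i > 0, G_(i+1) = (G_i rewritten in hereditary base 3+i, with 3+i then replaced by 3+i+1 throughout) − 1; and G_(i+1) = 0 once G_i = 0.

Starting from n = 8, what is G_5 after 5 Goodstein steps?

G_0=8  [base 3] 2·3 + 2  →[3↦4]→  2·4 + 2 = 10  −1 ⇒ G_1=9
G_1=9  [base 4] 2·4 + 1  →[4↦5]→  2·5 + 1 = 11  −1 ⇒ G_2=10
G_2=10  [base 5] 2·5  →[5↦6]→  2·6 = 12  −1 ⇒ G_3=11
G_3=11  [base 6] 6 + 5  →[6↦7]→  7 + 5 = 12  −1 ⇒ G_4=11
G_4=11  [base 7] 7 + 4  →[7↦8]→  8 + 4 = 12  −1 ⇒ G_5=11

11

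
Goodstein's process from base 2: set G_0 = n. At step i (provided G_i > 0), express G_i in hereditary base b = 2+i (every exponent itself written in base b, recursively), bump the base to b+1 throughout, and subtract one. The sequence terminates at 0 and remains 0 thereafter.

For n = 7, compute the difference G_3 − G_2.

base 2: 7 = 2^2 + 2 + 1; at 3: 3^3 + 3 + 1 = 31; next = 30
base 3: 30 = 3^3 + 3; at 4: 4^4 + 4 = 260; next = 259
base 4: 259 = 4^4 + 3; at 5: 5^5 + 3 = 3128; next = 3127

2868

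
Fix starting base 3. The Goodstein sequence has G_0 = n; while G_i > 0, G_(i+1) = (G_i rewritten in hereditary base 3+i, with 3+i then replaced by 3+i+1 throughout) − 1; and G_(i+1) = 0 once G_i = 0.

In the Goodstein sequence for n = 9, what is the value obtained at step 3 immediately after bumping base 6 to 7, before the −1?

i=0: 9 = 3^2 (b=3); 3→4: 4^2 = 16; 16−1 = 15
i=1: 15 = 3·4 + 3 (b=4); 4→5: 3·5 + 3 = 18; 18−1 = 17
i=2: 17 = 3·5 + 2 (b=5); 5→6: 3·6 + 2 = 20; 20−1 = 19
i=3: 19 = 3·6 + 1 (b=6); 6→7: 3·7 + 1 = 22; 22−1 = 21

22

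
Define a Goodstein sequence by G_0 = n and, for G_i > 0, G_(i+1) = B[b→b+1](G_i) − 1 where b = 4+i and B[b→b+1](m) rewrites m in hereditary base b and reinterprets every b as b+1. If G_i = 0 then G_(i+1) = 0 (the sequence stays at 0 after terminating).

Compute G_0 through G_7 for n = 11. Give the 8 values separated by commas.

11, 12, 13, 14, 15, 15, 15, 15

(0) 11|_4 = 2·4 + 3 ↦ 2·5 + 3|_5 = 13 ⇒ 12
(1) 12|_5 = 2·5 + 2 ↦ 2·6 + 2|_6 = 14 ⇒ 13
(2) 13|_6 = 2·6 + 1 ↦ 2·7 + 1|_7 = 15 ⇒ 14
(3) 14|_7 = 2·7 ↦ 2·8|_8 = 16 ⇒ 15
(4) 15|_8 = 8 + 7 ↦ 9 + 7|_9 = 16 ⇒ 15
(5) 15|_9 = 9 + 6 ↦ 10 + 6|_10 = 16 ⇒ 15
(6) 15|_10 = 10 + 5 ↦ 11 + 5|_11 = 16 ⇒ 15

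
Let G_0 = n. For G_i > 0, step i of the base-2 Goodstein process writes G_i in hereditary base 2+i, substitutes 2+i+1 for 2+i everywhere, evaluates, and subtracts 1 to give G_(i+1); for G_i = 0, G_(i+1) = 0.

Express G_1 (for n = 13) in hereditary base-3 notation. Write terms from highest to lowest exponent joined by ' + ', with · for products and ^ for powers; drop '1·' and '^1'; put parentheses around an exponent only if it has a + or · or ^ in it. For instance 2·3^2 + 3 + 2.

13 —HB2→ 2^(2 + 1) + 2^2 + 1 —bump→ 3^(3 + 1) + 3^3 + 1 = 109 —(−1)→ 108
108 —HB3→ 3^(3 + 1) + 3^3 —bump→ 4^(4 + 1) + 4^4 = 1280 —(−1)→ 1279

3^(3 + 1) + 3^3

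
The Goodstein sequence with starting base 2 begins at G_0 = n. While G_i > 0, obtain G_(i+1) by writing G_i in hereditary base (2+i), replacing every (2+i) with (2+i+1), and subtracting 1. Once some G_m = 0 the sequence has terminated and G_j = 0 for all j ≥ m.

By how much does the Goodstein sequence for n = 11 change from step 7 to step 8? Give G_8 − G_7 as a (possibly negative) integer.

i=0: 11 = 2^(2 + 1) + 2 + 1 (b=2); 2→3: 3^(3 + 1) + 3 + 1 = 85; 85−1 = 84
i=1: 84 = 3^(3 + 1) + 3 (b=3); 3→4: 4^(4 + 1) + 4 = 1028; 1028−1 = 1027
i=2: 1027 = 4^(4 + 1) + 3 (b=4); 4→5: 5^(5 + 1) + 3 = 15628; 15628−1 = 15627
i=3: 15627 = 5^(5 + 1) + 2 (b=5); 5→6: 6^(6 + 1) + 2 = 279938; 279938−1 = 279937
i=4: 279937 = 6^(6 + 1) + 1 (b=6); 6→7: 7^(7 + 1) + 1 = 5764802; 5764802−1 = 5764801
i=5: 5764801 = 7^(7 + 1) (b=7); 7→8: 8^(8 + 1) = 134217728; 134217728−1 = 134217727
i=6: 134217727 = 7·8^8 + 7·8^7 + 7·8^6 + 7·8^5 + 7·8^4 + 7·8^3 + 7·8^2 + 7·8 + 7 (b=8); 8→9: 7·9^9 + 7·9^7 + 7·9^6 + 7·9^5 + 7·9^4 + 7·9^3 + 7·9^2 + 7·9 + 7 = 2749609303; 2749609303−1 = 2749609302
i=7: 2749609302 = 7·9^9 + 7·9^7 + 7·9^6 + 7·9^5 + 7·9^4 + 7·9^3 + 7·9^2 + 7·9 + 6 (b=9); 9→10: 7·10^10 + 7·10^7 + 7·10^6 + 7·10^5 + 7·10^4 + 7·10^3 + 7·10^2 + 7·10 + 6 = 70077777776; 70077777776−1 = 70077777775

67328168473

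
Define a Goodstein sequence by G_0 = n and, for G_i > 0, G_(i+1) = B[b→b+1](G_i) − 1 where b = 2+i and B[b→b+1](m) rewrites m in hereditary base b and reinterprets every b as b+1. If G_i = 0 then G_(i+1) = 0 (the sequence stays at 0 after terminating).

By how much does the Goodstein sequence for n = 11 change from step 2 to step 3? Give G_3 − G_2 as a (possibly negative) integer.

[0] 11 ≡ 2^(2 + 1) + 2 + 1 (base 2). Lift 3: 85. −1: 84.
[1] 84 ≡ 3^(3 + 1) + 3 (base 3). Lift 4: 1028. −1: 1027.
[2] 1027 ≡ 4^(4 + 1) + 3 (base 4). Lift 5: 15628. −1: 15627.

14600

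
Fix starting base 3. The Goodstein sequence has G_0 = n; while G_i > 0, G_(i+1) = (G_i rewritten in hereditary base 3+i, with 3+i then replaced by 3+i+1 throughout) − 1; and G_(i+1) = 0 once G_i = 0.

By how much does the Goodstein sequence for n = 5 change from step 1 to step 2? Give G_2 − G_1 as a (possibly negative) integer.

[0] 5 ≡ 3 + 2 (base 3). Lift 4: 6. −1: 5.
[1] 5 ≡ 4 + 1 (base 4). Lift 5: 6. −1: 5.

0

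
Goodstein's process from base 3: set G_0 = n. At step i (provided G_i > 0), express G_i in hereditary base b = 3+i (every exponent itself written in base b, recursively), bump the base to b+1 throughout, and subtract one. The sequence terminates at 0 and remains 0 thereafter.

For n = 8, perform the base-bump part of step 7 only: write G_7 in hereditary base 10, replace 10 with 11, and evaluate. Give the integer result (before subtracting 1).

12

G_0 = 8. HB_3(8) = 2·3 + 2. Bump = 10. G_1 = 9.
G_1 = 9. HB_4(9) = 2·4 + 1. Bump = 11. G_2 = 10.
G_2 = 10. HB_5(10) = 2·5. Bump = 12. G_3 = 11.
G_3 = 11. HB_6(11) = 6 + 5. Bump = 12. G_4 = 11.
G_4 = 11. HB_7(11) = 7 + 4. Bump = 12. G_5 = 11.
G_5 = 11. HB_8(11) = 8 + 3. Bump = 12. G_6 = 11.
G_6 = 11. HB_9(11) = 9 + 2. Bump = 12. G_7 = 11.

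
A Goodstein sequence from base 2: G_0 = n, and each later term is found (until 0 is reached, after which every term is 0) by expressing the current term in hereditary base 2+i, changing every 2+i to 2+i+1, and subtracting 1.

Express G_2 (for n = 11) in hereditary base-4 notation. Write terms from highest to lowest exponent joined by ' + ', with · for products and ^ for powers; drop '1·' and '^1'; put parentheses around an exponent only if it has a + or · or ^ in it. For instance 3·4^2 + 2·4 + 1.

base 2: 11 = 2^(2 + 1) + 2 + 1; at 3: 3^(3 + 1) + 3 + 1 = 85; next = 84
base 3: 84 = 3^(3 + 1) + 3; at 4: 4^(4 + 1) + 4 = 1028; next = 1027
base 4: 1027 = 4^(4 + 1) + 3; at 5: 5^(5 + 1) + 3 = 15628; next = 15627

4^(4 + 1) + 3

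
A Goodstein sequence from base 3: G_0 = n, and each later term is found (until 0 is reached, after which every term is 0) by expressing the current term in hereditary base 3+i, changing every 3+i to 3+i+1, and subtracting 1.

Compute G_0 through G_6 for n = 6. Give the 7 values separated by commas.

i=0: 6 = 2·3 (b=3); 3→4: 2·4 = 8; 8−1 = 7
i=1: 7 = 4 + 3 (b=4); 4→5: 5 + 3 = 8; 8−1 = 7
i=2: 7 = 5 + 2 (b=5); 5→6: 6 + 2 = 8; 8−1 = 7
i=3: 7 = 6 + 1 (b=6); 6→7: 7 + 1 = 8; 8−1 = 7
i=4: 7 = 7 (b=7); 7→8: 8 = 8; 8−1 = 7
i=5: 7 = 7 (b=8); 8→9: 7 = 7; 7−1 = 6

6, 7, 7, 7, 7, 7, 6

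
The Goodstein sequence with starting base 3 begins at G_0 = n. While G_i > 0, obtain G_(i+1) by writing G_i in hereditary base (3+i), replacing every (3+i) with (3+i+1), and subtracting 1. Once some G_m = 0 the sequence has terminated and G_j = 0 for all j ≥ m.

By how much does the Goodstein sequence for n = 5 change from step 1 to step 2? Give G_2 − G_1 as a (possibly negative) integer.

0

5 —HB3→ 3 + 2 —bump→ 4 + 2 = 6 —(−1)→ 5
5 —HB4→ 4 + 1 —bump→ 5 + 1 = 6 —(−1)→ 5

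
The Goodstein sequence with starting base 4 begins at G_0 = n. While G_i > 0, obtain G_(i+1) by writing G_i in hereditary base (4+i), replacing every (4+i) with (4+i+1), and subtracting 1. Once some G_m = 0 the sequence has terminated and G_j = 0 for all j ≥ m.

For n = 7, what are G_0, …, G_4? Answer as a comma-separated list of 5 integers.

G_0 = 7. HB_4(7) = 4 + 3. Bump = 8. G_1 = 7.
G_1 = 7. HB_5(7) = 5 + 2. Bump = 8. G_2 = 7.
G_2 = 7. HB_6(7) = 6 + 1. Bump = 8. G_3 = 7.
G_3 = 7. HB_7(7) = 7. Bump = 8. G_4 = 7.

7, 7, 7, 7, 7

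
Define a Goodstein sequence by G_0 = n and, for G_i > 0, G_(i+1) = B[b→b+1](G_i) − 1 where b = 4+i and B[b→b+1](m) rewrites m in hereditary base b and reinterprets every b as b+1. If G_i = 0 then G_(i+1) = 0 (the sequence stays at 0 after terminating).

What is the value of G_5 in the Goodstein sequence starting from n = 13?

i=0: 13 = 3·4 + 1 (b=4); 4→5: 3·5 + 1 = 16; 16−1 = 15
i=1: 15 = 3·5 (b=5); 5→6: 3·6 = 18; 18−1 = 17
i=2: 17 = 2·6 + 5 (b=6); 6→7: 2·7 + 5 = 19; 19−1 = 18
i=3: 18 = 2·7 + 4 (b=7); 7→8: 2·8 + 4 = 20; 20−1 = 19
i=4: 19 = 2·8 + 3 (b=8); 8→9: 2·9 + 3 = 21; 21−1 = 20
i=5: 20 = 2·9 + 2 (b=9); 9→10: 2·10 + 2 = 22; 22−1 = 21

20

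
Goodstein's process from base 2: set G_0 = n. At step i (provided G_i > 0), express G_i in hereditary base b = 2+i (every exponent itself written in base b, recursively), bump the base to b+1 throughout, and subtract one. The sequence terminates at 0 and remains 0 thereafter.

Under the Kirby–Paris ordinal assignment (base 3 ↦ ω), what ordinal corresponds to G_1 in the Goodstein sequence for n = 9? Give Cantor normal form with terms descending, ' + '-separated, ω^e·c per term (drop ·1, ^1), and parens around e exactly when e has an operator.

9 —HB2→ 2^(2 + 1) + 1 —bump→ 3^(3 + 1) + 1 = 82 —(−1)→ 81
81 —HB3→ 3^(3 + 1) —bump→ 4^(4 + 1) = 1024 —(−1)→ 1023

ω^(ω + 1)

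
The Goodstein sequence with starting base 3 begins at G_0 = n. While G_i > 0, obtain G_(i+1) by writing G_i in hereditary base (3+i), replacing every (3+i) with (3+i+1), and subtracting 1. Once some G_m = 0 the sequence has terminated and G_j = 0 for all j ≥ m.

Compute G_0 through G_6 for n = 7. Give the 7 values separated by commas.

7, 8, 9, 9, 9, 9, 9

[0] 7 ≡ 2·3 + 1 (base 3). Lift 4: 9. −1: 8.
[1] 8 ≡ 2·4 (base 4). Lift 5: 10. −1: 9.
[2] 9 ≡ 5 + 4 (base 5). Lift 6: 10. −1: 9.
[3] 9 ≡ 6 + 3 (base 6). Lift 7: 10. −1: 9.
[4] 9 ≡ 7 + 2 (base 7). Lift 8: 10. −1: 9.
[5] 9 ≡ 8 + 1 (base 8). Lift 9: 10. −1: 9.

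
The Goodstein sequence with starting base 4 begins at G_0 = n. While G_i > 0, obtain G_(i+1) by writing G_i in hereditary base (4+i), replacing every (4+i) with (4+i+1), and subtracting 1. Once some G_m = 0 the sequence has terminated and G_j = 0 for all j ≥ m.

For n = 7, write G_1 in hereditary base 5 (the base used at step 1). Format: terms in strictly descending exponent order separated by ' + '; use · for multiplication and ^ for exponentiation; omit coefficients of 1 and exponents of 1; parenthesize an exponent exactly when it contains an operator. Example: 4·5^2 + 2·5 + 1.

[0] 7 ≡ 4 + 3 (base 4). Lift 5: 8. −1: 7.
[1] 7 ≡ 5 + 2 (base 5). Lift 6: 8. −1: 7.

5 + 2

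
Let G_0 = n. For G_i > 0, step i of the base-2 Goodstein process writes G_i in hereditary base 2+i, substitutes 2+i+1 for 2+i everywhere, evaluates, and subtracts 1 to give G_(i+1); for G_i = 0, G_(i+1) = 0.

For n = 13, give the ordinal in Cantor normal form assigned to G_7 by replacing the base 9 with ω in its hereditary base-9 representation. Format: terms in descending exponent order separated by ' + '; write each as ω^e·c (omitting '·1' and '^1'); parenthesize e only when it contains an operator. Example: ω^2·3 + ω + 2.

ω^(ω + 1) + ω^3·3 + ω^2·3 + ω·2 + 6

G_0 = 13. HB_2(13) = 2^(2 + 1) + 2^2 + 1. Bump = 109. G_1 = 108.
G_1 = 108. HB_3(108) = 3^(3 + 1) + 3^3. Bump = 1280. G_2 = 1279.
G_2 = 1279. HB_4(1279) = 4^(4 + 1) + 3·4^3 + 3·4^2 + 3·4 + 3. Bump = 16093. G_3 = 16092.
G_3 = 16092. HB_5(16092) = 5^(5 + 1) + 3·5^3 + 3·5^2 + 3·5 + 2. Bump = 280712. G_4 = 280711.
G_4 = 280711. HB_6(280711) = 6^(6 + 1) + 3·6^3 + 3·6^2 + 3·6 + 1. Bump = 5765999. G_5 = 5765998.
G_5 = 5765998. HB_7(5765998) = 7^(7 + 1) + 3·7^3 + 3·7^2 + 3·7. Bump = 134219480. G_6 = 134219479.
G_6 = 134219479. HB_8(134219479) = 8^(8 + 1) + 3·8^3 + 3·8^2 + 2·8 + 7. Bump = 3486786856. G_7 = 3486786855.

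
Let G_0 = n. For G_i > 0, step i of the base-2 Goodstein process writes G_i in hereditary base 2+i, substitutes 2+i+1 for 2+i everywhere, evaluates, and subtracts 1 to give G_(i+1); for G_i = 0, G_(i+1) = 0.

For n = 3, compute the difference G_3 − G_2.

G_0 = 3. HB_2(3) = 2 + 1. Bump = 4. G_1 = 3.
G_1 = 3. HB_3(3) = 3. Bump = 4. G_2 = 3.
G_2 = 3. HB_4(3) = 3. Bump = 3. G_3 = 2.

-1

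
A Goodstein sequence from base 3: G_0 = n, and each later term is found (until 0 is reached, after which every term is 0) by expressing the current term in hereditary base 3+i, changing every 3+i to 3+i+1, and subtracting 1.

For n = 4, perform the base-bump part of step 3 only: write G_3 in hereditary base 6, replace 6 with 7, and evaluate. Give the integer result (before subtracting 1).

step 0: 4 = 3 + 1; sub 4 for 3: 4 + 1; = 5; G_1 = 5−1 = 4
step 1: 4 = 4; sub 5 for 4: 5; = 5; G_2 = 5−1 = 4
step 2: 4 = 4; sub 6 for 5: 4; = 4; G_3 = 4−1 = 3
step 3: 3 = 3; sub 7 for 6: 3; = 3; G_4 = 3−1 = 2

3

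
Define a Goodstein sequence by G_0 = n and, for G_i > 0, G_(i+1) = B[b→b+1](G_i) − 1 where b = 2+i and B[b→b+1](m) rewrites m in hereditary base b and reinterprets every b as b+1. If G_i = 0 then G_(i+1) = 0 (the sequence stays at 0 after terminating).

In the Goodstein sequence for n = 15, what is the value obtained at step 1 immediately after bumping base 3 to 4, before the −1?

step 0: 15 = 2^(2 + 1) + 2^2 + 2 + 1; sub 3 for 2: 3^(3 + 1) + 3^3 + 3 + 1; = 112; G_1 = 112−1 = 111
step 1: 111 = 3^(3 + 1) + 3^3 + 3; sub 4 for 3: 4^(4 + 1) + 4^4 + 4; = 1284; G_2 = 1284−1 = 1283

1284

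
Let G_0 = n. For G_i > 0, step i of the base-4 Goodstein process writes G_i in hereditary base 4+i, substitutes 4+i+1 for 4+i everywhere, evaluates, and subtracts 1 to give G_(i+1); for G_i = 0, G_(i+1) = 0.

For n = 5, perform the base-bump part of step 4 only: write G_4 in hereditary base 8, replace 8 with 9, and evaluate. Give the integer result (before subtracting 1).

3

G_0=5  [base 4] 4 + 1  →[4↦5]→  5 + 1 = 6  −1 ⇒ G_1=5
G_1=5  [base 5] 5  →[5↦6]→  6 = 6  −1 ⇒ G_2=5
G_2=5  [base 6] 5  →[6↦7]→  5 = 5  −1 ⇒ G_3=4
G_3=4  [base 7] 4  →[7↦8]→  4 = 4  −1 ⇒ G_4=3
G_4=3  [base 8] 3  →[8↦9]→  3 = 3  −1 ⇒ G_5=2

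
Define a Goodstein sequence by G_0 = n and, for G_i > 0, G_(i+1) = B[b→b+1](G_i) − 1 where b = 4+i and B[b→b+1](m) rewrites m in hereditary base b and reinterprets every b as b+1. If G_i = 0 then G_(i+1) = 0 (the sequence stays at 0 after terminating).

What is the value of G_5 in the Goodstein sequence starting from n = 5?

G_0 = 5. HB_4(5) = 4 + 1. Bump = 6. G_1 = 5.
G_1 = 5. HB_5(5) = 5. Bump = 6. G_2 = 5.
G_2 = 5. HB_6(5) = 5. Bump = 5. G_3 = 4.
G_3 = 4. HB_7(4) = 4. Bump = 4. G_4 = 3.
G_4 = 3. HB_8(3) = 3. Bump = 3. G_5 = 2.
G_5 = 2. HB_9(2) = 2. Bump = 2. G_6 = 1.

2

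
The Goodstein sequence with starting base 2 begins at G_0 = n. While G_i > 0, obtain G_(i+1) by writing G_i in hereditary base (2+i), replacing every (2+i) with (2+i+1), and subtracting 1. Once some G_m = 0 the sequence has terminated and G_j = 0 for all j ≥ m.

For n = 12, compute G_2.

1065

(0) 12|_2 = 2^(2 + 1) + 2^2 ↦ 3^(3 + 1) + 3^3|_3 = 108 ⇒ 107
(1) 107|_3 = 3^(3 + 1) + 2·3^2 + 2·3 + 2 ↦ 4^(4 + 1) + 2·4^2 + 2·4 + 2|_4 = 1066 ⇒ 1065
(2) 1065|_4 = 4^(4 + 1) + 2·4^2 + 2·4 + 1 ↦ 5^(5 + 1) + 2·5^2 + 2·5 + 1|_5 = 15686 ⇒ 15685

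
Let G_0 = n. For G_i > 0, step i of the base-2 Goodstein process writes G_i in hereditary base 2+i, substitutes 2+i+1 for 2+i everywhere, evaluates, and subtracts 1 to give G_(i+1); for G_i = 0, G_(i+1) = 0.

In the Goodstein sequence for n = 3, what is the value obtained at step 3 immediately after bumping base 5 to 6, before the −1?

base 2: 3 = 2 + 1; at 3: 3 + 1 = 4; next = 3
base 3: 3 = 3; at 4: 4 = 4; next = 3
base 4: 3 = 3; at 5: 3 = 3; next = 2
base 5: 2 = 2; at 6: 2 = 2; next = 1

2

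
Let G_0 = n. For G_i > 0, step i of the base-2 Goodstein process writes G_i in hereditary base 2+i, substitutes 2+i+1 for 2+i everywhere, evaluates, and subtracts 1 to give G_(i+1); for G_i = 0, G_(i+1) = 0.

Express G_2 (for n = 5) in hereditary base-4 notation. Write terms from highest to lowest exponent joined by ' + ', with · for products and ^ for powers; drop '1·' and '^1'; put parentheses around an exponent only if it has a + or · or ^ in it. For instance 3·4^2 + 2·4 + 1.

3·4^3 + 3·4^2 + 3·4 + 3

step 0: 5 = 2^2 + 1; sub 3 for 2: 3^3 + 1; = 28; G_1 = 28−1 = 27
step 1: 27 = 3^3; sub 4 for 3: 4^4; = 256; G_2 = 256−1 = 255
step 2: 255 = 3·4^3 + 3·4^2 + 3·4 + 3; sub 5 for 4: 3·5^3 + 3·5^2 + 3·5 + 3; = 468; G_3 = 468−1 = 467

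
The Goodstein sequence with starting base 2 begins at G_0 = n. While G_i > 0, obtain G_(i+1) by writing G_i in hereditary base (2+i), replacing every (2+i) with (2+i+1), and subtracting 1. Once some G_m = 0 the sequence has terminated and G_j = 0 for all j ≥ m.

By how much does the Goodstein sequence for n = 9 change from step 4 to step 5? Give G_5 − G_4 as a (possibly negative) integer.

step 0: 9 = 2^(2 + 1) + 1; sub 3 for 2: 3^(3 + 1) + 1; = 82; G_1 = 82−1 = 81
step 1: 81 = 3^(3 + 1); sub 4 for 3: 4^(4 + 1); = 1024; G_2 = 1024−1 = 1023
step 2: 1023 = 3·4^4 + 3·4^3 + 3·4^2 + 3·4 + 3; sub 5 for 4: 3·5^5 + 3·5^3 + 3·5^2 + 3·5 + 3; = 9843; G_3 = 9843−1 = 9842
step 3: 9842 = 3·5^5 + 3·5^3 + 3·5^2 + 3·5 + 2; sub 6 for 5: 3·6^6 + 3·6^3 + 3·6^2 + 3·6 + 2; = 140744; G_4 = 140744−1 = 140743
step 4: 140743 = 3·6^6 + 3·6^3 + 3·6^2 + 3·6 + 1; sub 7 for 6: 3·7^7 + 3·7^3 + 3·7^2 + 3·7 + 1; = 2471827; G_5 = 2471827−1 = 2471826

2331083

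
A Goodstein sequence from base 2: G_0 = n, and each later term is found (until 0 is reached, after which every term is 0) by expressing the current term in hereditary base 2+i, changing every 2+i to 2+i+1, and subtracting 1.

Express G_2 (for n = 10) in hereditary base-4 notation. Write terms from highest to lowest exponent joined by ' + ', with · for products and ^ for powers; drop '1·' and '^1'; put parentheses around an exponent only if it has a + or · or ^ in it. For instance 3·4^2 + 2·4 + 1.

(0) 10|_2 = 2^(2 + 1) + 2 ↦ 3^(3 + 1) + 3|_3 = 84 ⇒ 83
(1) 83|_3 = 3^(3 + 1) + 2 ↦ 4^(4 + 1) + 2|_4 = 1026 ⇒ 1025
(2) 1025|_4 = 4^(4 + 1) + 1 ↦ 5^(5 + 1) + 1|_5 = 15626 ⇒ 15625

4^(4 + 1) + 1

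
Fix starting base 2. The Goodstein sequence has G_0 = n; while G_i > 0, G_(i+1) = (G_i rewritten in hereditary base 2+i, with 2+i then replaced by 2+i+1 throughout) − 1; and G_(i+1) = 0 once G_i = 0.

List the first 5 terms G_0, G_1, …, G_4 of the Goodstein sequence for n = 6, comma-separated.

G_0=6  [base 2] 2^2 + 2  →[2↦3]→  3^3 + 3 = 30  −1 ⇒ G_1=29
G_1=29  [base 3] 3^3 + 2  →[3↦4]→  4^4 + 2 = 258  −1 ⇒ G_2=257
G_2=257  [base 4] 4^4 + 1  →[4↦5]→  5^5 + 1 = 3126  −1 ⇒ G_3=3125
G_3=3125  [base 5] 5^5  →[5↦6]→  6^6 = 46656  −1 ⇒ G_4=46655

6, 29, 257, 3125, 46655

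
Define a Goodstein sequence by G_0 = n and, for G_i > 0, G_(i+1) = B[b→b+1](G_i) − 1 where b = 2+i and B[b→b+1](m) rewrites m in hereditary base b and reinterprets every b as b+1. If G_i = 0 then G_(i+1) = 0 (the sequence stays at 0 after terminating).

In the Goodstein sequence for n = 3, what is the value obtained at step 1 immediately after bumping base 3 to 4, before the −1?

step 0: 3 = 2 + 1; sub 3 for 2: 3 + 1; = 4; G_1 = 4−1 = 3
step 1: 3 = 3; sub 4 for 3: 4; = 4; G_2 = 4−1 = 3

4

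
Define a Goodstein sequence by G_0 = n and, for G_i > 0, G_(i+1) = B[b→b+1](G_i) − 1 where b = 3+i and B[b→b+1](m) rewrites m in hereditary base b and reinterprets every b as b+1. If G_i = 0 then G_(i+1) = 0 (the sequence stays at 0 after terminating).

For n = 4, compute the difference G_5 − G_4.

-1

step 0: 4 = 3 + 1; sub 4 for 3: 4 + 1; = 5; G_1 = 5−1 = 4
step 1: 4 = 4; sub 5 for 4: 5; = 5; G_2 = 5−1 = 4
step 2: 4 = 4; sub 6 for 5: 4; = 4; G_3 = 4−1 = 3
step 3: 3 = 3; sub 7 for 6: 3; = 3; G_4 = 3−1 = 2
step 4: 2 = 2; sub 8 for 7: 2; = 2; G_5 = 2−1 = 1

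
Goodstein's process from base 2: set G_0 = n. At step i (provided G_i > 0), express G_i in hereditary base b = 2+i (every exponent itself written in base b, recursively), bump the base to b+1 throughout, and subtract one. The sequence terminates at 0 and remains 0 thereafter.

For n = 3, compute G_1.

G_0 = 3. HB_2(3) = 2 + 1. Bump = 4. G_1 = 3.
G_1 = 3. HB_3(3) = 3. Bump = 4. G_2 = 3.

3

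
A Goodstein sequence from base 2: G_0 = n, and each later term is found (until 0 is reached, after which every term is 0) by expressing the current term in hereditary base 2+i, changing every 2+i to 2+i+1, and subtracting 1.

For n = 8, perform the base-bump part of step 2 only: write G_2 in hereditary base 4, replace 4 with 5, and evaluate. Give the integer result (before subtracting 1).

6311

step 0: 8 = 2^(2 + 1); sub 3 for 2: 3^(3 + 1); = 81; G_1 = 81−1 = 80
step 1: 80 = 2·3^3 + 2·3^2 + 2·3 + 2; sub 4 for 3: 2·4^4 + 2·4^2 + 2·4 + 2; = 554; G_2 = 554−1 = 553
step 2: 553 = 2·4^4 + 2·4^2 + 2·4 + 1; sub 5 for 4: 2·5^5 + 2·5^2 + 2·5 + 1; = 6311; G_3 = 6311−1 = 6310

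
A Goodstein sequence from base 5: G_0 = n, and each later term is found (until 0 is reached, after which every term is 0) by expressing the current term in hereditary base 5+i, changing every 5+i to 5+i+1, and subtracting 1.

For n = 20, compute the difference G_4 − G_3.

i=0: 20 = 4·5 (b=5); 5→6: 4·6 = 24; 24−1 = 23
i=1: 23 = 3·6 + 5 (b=6); 6→7: 3·7 + 5 = 26; 26−1 = 25
i=2: 25 = 3·7 + 4 (b=7); 7→8: 3·8 + 4 = 28; 28−1 = 27
i=3: 27 = 3·8 + 3 (b=8); 8→9: 3·9 + 3 = 30; 30−1 = 29

2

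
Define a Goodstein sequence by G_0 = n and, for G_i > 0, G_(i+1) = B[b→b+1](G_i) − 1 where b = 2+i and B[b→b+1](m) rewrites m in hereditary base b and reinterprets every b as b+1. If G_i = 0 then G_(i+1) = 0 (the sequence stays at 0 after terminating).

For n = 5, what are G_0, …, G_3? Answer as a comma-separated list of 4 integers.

5, 27, 255, 467

G_0=5  [base 2] 2^2 + 1  →[2↦3]→  3^3 + 1 = 28  −1 ⇒ G_1=27
G_1=27  [base 3] 3^3  →[3↦4]→  4^4 = 256  −1 ⇒ G_2=255
G_2=255  [base 4] 3·4^3 + 3·4^2 + 3·4 + 3  →[4↦5]→  3·5^3 + 3·5^2 + 3·5 + 3 = 468  −1 ⇒ G_3=467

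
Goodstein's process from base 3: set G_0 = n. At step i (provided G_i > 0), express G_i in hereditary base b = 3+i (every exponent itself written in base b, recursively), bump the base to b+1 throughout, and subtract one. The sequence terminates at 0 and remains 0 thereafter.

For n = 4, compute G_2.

4

i=0: 4 = 3 + 1 (b=3); 3→4: 4 + 1 = 5; 5−1 = 4
i=1: 4 = 4 (b=4); 4→5: 5 = 5; 5−1 = 4
i=2: 4 = 4 (b=5); 5→6: 4 = 4; 4−1 = 3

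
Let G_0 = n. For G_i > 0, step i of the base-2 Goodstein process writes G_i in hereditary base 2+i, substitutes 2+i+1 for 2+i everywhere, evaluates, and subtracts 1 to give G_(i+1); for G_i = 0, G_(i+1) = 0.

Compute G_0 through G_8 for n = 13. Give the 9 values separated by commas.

base 2: 13 = 2^(2 + 1) + 2^2 + 1; at 3: 3^(3 + 1) + 3^3 + 1 = 109; next = 108
base 3: 108 = 3^(3 + 1) + 3^3; at 4: 4^(4 + 1) + 4^4 = 1280; next = 1279
base 4: 1279 = 4^(4 + 1) + 3·4^3 + 3·4^2 + 3·4 + 3; at 5: 5^(5 + 1) + 3·5^3 + 3·5^2 + 3·5 + 3 = 16093; next = 16092
base 5: 16092 = 5^(5 + 1) + 3·5^3 + 3·5^2 + 3·5 + 2; at 6: 6^(6 + 1) + 3·6^3 + 3·6^2 + 3·6 + 2 = 280712; next = 280711
base 6: 280711 = 6^(6 + 1) + 3·6^3 + 3·6^2 + 3·6 + 1; at 7: 7^(7 + 1) + 3·7^3 + 3·7^2 + 3·7 + 1 = 5765999; next = 5765998
base 7: 5765998 = 7^(7 + 1) + 3·7^3 + 3·7^2 + 3·7; at 8: 8^(8 + 1) + 3·8^3 + 3·8^2 + 3·8 = 134219480; next = 134219479
base 8: 134219479 = 8^(8 + 1) + 3·8^3 + 3·8^2 + 2·8 + 7; at 9: 9^(9 + 1) + 3·9^3 + 3·9^2 + 2·9 + 7 = 3486786856; next = 3486786855
base 9: 3486786855 = 9^(9 + 1) + 3·9^3 + 3·9^2 + 2·9 + 6; at 10: 10^(10 + 1) + 3·10^3 + 3·10^2 + 2·10 + 6 = 100000003326; next = 100000003325

13, 108, 1279, 16092, 280711, 5765998, 134219479, 3486786855, 100000003325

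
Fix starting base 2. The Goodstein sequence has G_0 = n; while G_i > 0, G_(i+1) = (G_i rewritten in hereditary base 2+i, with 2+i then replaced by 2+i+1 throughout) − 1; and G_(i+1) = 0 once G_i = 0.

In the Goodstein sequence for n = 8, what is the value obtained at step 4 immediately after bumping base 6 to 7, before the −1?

i=0: 8 = 2^(2 + 1) (b=2); 2→3: 3^(3 + 1) = 81; 81−1 = 80
i=1: 80 = 2·3^3 + 2·3^2 + 2·3 + 2 (b=3); 3→4: 2·4^4 + 2·4^2 + 2·4 + 2 = 554; 554−1 = 553
i=2: 553 = 2·4^4 + 2·4^2 + 2·4 + 1 (b=4); 4→5: 2·5^5 + 2·5^2 + 2·5 + 1 = 6311; 6311−1 = 6310
i=3: 6310 = 2·5^5 + 2·5^2 + 2·5 (b=5); 5→6: 2·6^6 + 2·6^2 + 2·6 = 93396; 93396−1 = 93395
i=4: 93395 = 2·6^6 + 2·6^2 + 6 + 5 (b=6); 6→7: 2·7^7 + 2·7^2 + 7 + 5 = 1647196; 1647196−1 = 1647195

1647196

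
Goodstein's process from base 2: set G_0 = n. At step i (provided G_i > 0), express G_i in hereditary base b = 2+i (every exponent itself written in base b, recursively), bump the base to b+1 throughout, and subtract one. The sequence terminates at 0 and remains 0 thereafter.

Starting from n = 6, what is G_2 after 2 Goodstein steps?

257

step 0: 6 = 2^2 + 2; sub 3 for 2: 3^3 + 3; = 30; G_1 = 30−1 = 29
step 1: 29 = 3^3 + 2; sub 4 for 3: 4^4 + 2; = 258; G_2 = 258−1 = 257
step 2: 257 = 4^4 + 1; sub 5 for 4: 5^5 + 1; = 3126; G_3 = 3126−1 = 3125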